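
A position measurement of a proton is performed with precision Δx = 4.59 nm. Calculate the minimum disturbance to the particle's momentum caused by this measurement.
1.149 × 10^-26 kg·m/s

The uncertainty principle implies that measuring position disturbs momentum:
ΔxΔp ≥ ℏ/2

When we measure position with precision Δx, we necessarily introduce a momentum uncertainty:
Δp ≥ ℏ/(2Δx)
Δp_min = (1.055e-34 J·s) / (2 × 4.590e-09 m)
Δp_min = 1.149e-26 kg·m/s

The more precisely we measure position, the greater the momentum disturbance.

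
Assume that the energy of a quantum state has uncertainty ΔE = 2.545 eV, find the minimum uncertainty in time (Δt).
129.315 as

Using the energy-time uncertainty principle:
ΔEΔt ≥ ℏ/2

The minimum uncertainty in time is:
Δt_min = ℏ/(2ΔE)
Δt_min = (1.055e-34 J·s) / (2 × 4.078e-19 J)
Δt_min = 1.293e-16 s = 129.315 as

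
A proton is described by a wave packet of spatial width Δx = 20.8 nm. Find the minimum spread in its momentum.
2.535 × 10^-27 kg·m/s

For a wave packet, the spatial width Δx and momentum spread Δp are related by the uncertainty principle:
ΔxΔp ≥ ℏ/2

The minimum momentum spread is:
Δp_min = ℏ/(2Δx)
Δp_min = (1.055e-34 J·s) / (2 × 2.080e-08 m)
Δp_min = 2.535e-27 kg·m/s

A wave packet cannot have both a well-defined position and well-defined momentum.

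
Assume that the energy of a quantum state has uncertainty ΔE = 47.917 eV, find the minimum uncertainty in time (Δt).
6.868 as

Using the energy-time uncertainty principle:
ΔEΔt ≥ ℏ/2

The minimum uncertainty in time is:
Δt_min = ℏ/(2ΔE)
Δt_min = (1.055e-34 J·s) / (2 × 7.677e-18 J)
Δt_min = 6.868e-18 s = 6.868 as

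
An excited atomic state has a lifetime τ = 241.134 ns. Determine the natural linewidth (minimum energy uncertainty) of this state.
1.365 neV

Using the energy-time uncertainty principle:
ΔEΔt ≥ ℏ/2

The lifetime τ represents the time uncertainty Δt.
The natural linewidth (minimum energy uncertainty) is:

ΔE = ℏ/(2τ)
ΔE = (1.055e-34 J·s) / (2 × 2.411e-07 s)
ΔE = 2.187e-28 J = 1.365 neV

This natural linewidth limits the precision of spectroscopic measurements.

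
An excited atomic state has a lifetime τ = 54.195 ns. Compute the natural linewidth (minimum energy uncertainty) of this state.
6.073 neV

Using the energy-time uncertainty principle:
ΔEΔt ≥ ℏ/2

The lifetime τ represents the time uncertainty Δt.
The natural linewidth (minimum energy uncertainty) is:

ΔE = ℏ/(2τ)
ΔE = (1.055e-34 J·s) / (2 × 5.420e-08 s)
ΔE = 9.729e-28 J = 6.073 neV

This natural linewidth limits the precision of spectroscopic measurements.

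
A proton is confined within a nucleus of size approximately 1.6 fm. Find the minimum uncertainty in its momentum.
3.296 × 10^-20 kg·m/s

Using the Heisenberg uncertainty principle:
ΔxΔp ≥ ℏ/2

With Δx ≈ L = 1.600e-15 m (the confinement size):
Δp_min = ℏ/(2Δx)
Δp_min = (1.055e-34 J·s) / (2 × 1.600e-15 m)
Δp_min = 3.296e-20 kg·m/s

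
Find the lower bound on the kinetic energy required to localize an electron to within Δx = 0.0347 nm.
7.911 eV

Localizing a particle requires giving it sufficient momentum uncertainty:

1. From uncertainty principle: Δp ≥ ℏ/(2Δx)
   Δp_min = (1.055e-34 J·s) / (2 × 3.470e-11 m)
   Δp_min = 1.520e-24 kg·m/s

2. This momentum uncertainty corresponds to kinetic energy:
   KE ≈ (Δp)²/(2m) = (1.520e-24)²/(2 × 9.109e-31 kg)
   KE = 1.267e-18 J = 7.911 eV

Tighter localization requires more energy.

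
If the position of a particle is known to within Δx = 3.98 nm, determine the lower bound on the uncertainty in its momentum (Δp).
1.325 × 10^-26 kg·m/s

Using the Heisenberg uncertainty principle:
ΔxΔp ≥ ℏ/2

The minimum uncertainty in momentum is:
Δp_min = ℏ/(2Δx)
Δp_min = (1.055e-34 J·s) / (2 × 3.980e-09 m)
Δp_min = 1.325e-26 kg·m/s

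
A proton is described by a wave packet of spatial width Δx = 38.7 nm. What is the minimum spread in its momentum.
1.362 × 10^-27 kg·m/s

For a wave packet, the spatial width Δx and momentum spread Δp are related by the uncertainty principle:
ΔxΔp ≥ ℏ/2

The minimum momentum spread is:
Δp_min = ℏ/(2Δx)
Δp_min = (1.055e-34 J·s) / (2 × 3.870e-08 m)
Δp_min = 1.362e-27 kg·m/s

A wave packet cannot have both a well-defined position and well-defined momentum.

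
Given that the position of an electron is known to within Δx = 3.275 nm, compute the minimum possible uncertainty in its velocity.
17.674 km/s

Using the Heisenberg uncertainty principle and Δp = mΔv:
ΔxΔp ≥ ℏ/2
Δx(mΔv) ≥ ℏ/2

The minimum uncertainty in velocity is:
Δv_min = ℏ/(2mΔx)
Δv_min = (1.055e-34 J·s) / (2 × 9.109e-31 kg × 3.275e-09 m)
Δv_min = 1.767e+04 m/s = 17.674 km/s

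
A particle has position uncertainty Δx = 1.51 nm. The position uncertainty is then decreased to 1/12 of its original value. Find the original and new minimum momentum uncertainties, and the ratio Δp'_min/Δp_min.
Original Δp_min = 3.492 × 10^-26 kg·m/s; new Δp'_min = 4.190 × 10^-25 kg·m/s; ratio Δp'_min/Δp_min = 12.

From the uncertainty principle ΔxΔp ≥ ℏ/2, the minimum momentum uncertainty is Δp_min = ℏ/(2Δx).

Original (Δx = 1.51 nm = 1.510e-09 m):
Δp_min = (1.055e-34 J·s)/(2 × 1.510e-09 m) = 3.492e-26 kg·m/s

When Δx → (1/12)Δx:
Δp'_min = ℏ/(2 × (1/12)Δx) = 12 × ℏ/(2Δx) = 12 × Δp_min
Δp'_min = 12 × 3.492e-26 kg·m/s = 4.190e-25 kg·m/s

Since Δp_min ∝ 1/Δx, when Δx is decreased to 1/12 of its original value, Δp_min increases to 12 times its original value.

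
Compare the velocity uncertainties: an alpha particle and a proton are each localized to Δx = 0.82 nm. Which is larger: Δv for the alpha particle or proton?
The proton has the larger minimum velocity uncertainty, by a ratio of 4.0.

For both particles, Δp_min = ℏ/(2Δx) = 6.430e-26 kg·m/s (same for both).

The velocity uncertainty is Δv = Δp/m:
- alpha particle: Δv = 6.430e-26 / 6.645e-27 = 9.677e+00 m/s = 9.677 m/s
- proton: Δv = 6.430e-26 / 1.673e-27 = 3.844e+01 m/s = 38.445 m/s

Ratio: 3.844e+01 / 9.677e+00 = 4.0

The lighter particle has larger velocity uncertainty because Δv ∝ 1/m.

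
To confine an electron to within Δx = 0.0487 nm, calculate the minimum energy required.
4.016 eV

Localizing a particle requires giving it sufficient momentum uncertainty:

1. From uncertainty principle: Δp ≥ ℏ/(2Δx)
   Δp_min = (1.055e-34 J·s) / (2 × 4.870e-11 m)
   Δp_min = 1.083e-24 kg·m/s

2. This momentum uncertainty corresponds to kinetic energy:
   KE ≈ (Δp)²/(2m) = (1.083e-24)²/(2 × 9.109e-31 kg)
   KE = 6.435e-19 J = 4.016 eV

Tighter localization requires more energy.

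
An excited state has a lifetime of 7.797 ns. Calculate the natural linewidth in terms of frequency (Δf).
10.206 MHz

Using the energy-time uncertainty principle and E = hf:
ΔEΔt ≥ ℏ/2
hΔf·Δt ≥ ℏ/2

The minimum frequency uncertainty is:
Δf = ℏ/(2hτ) = 1/(4πτ)
Δf = 1/(4π × 7.797e-09 s)
Δf = 1.021e+07 Hz = 10.206 MHz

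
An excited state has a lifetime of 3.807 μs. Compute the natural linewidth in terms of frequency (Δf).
20.903 kHz

Using the energy-time uncertainty principle and E = hf:
ΔEΔt ≥ ℏ/2
hΔf·Δt ≥ ℏ/2

The minimum frequency uncertainty is:
Δf = ℏ/(2hτ) = 1/(4πτ)
Δf = 1/(4π × 3.807e-06 s)
Δf = 2.090e+04 Hz = 20.903 kHz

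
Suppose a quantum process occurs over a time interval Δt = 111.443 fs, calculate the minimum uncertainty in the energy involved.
2.953 meV

Using the energy-time uncertainty principle:
ΔEΔt ≥ ℏ/2

The minimum uncertainty in energy is:
ΔE_min = ℏ/(2Δt)
ΔE_min = (1.055e-34 J·s) / (2 × 1.114e-13 s)
ΔE_min = 4.731e-22 J = 2.953 meV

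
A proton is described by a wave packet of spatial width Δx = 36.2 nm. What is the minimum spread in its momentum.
1.457 × 10^-27 kg·m/s

For a wave packet, the spatial width Δx and momentum spread Δp are related by the uncertainty principle:
ΔxΔp ≥ ℏ/2

The minimum momentum spread is:
Δp_min = ℏ/(2Δx)
Δp_min = (1.055e-34 J·s) / (2 × 3.620e-08 m)
Δp_min = 1.457e-27 kg·m/s

A wave packet cannot have both a well-defined position and well-defined momentum.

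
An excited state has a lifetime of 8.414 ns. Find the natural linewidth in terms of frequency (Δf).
9.458 MHz

Using the energy-time uncertainty principle and E = hf:
ΔEΔt ≥ ℏ/2
hΔf·Δt ≥ ℏ/2

The minimum frequency uncertainty is:
Δf = ℏ/(2hτ) = 1/(4πτ)
Δf = 1/(4π × 8.414e-09 s)
Δf = 9.458e+06 Hz = 9.458 MHz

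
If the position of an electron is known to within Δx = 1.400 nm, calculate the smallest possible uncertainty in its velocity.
41.346 km/s

Using the Heisenberg uncertainty principle and Δp = mΔv:
ΔxΔp ≥ ℏ/2
Δx(mΔv) ≥ ℏ/2

The minimum uncertainty in velocity is:
Δv_min = ℏ/(2mΔx)
Δv_min = (1.055e-34 J·s) / (2 × 9.109e-31 kg × 1.400e-09 m)
Δv_min = 4.135e+04 m/s = 41.346 km/s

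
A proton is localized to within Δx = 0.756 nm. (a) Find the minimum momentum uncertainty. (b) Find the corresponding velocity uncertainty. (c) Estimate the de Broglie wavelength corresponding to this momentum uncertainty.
(a) Δp_min = 6.975 × 10^-26 kg·m/s
(b) Δv_min = 41.699 m/s
(c) λ_dB = 9.500 nm

Step-by-step:

(a) From the uncertainty principle:
Δp_min = ℏ/(2Δx) = (1.055e-34 J·s)/(2 × 7.560e-10 m) = 6.975e-26 kg·m/s

(b) The velocity uncertainty:
Δv = Δp/m = (6.975e-26 kg·m/s)/(1.673e-27 kg) = 4.170e+01 m/s = 41.699 m/s

(c) The de Broglie wavelength for this momentum:
λ = h/p = (6.626e-34 J·s)/(6.975e-26 kg·m/s) = 9.500e-09 m = 9.500 nm

Note: The de Broglie wavelength is comparable to the localization size, as expected from wave-particle duality.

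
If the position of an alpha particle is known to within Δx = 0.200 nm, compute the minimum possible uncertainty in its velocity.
39.677 m/s

Using the Heisenberg uncertainty principle and Δp = mΔv:
ΔxΔp ≥ ℏ/2
Δx(mΔv) ≥ ℏ/2

The minimum uncertainty in velocity is:
Δv_min = ℏ/(2mΔx)
Δv_min = (1.055e-34 J·s) / (2 × 6.645e-27 kg × 2.000e-10 m)
Δv_min = 3.968e+01 m/s = 39.677 m/s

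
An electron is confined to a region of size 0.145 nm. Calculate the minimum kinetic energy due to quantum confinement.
453.030 meV

Using the uncertainty principle:

1. Position uncertainty: Δx ≈ 1.450e-10 m
2. Minimum momentum uncertainty: Δp = ℏ/(2Δx) = 3.636e-25 kg·m/s
3. Minimum kinetic energy:
   KE = (Δp)²/(2m) = (3.636e-25)²/(2 × 9.109e-31 kg)
   KE = 7.258e-20 J = 453.030 meV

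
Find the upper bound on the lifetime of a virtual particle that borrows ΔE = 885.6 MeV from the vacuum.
3.716 × 10^-25 s

Using the energy-time uncertainty principle:
ΔEΔt ≥ ℏ/2

For a virtual particle borrowing energy ΔE, the maximum lifetime is:
Δt_max = ℏ/(2ΔE)

Converting energy:
ΔE = 885.6 MeV = 1.419e-10 J

Δt_max = (1.055e-34 J·s) / (2 × 1.419e-10 J)
Δt_max = 3.716e-25 s = 3.716 × 10^-25 s

Virtual particles with higher borrowed energy exist for shorter times.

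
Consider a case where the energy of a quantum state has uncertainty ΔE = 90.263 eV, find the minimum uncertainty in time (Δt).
3.646 as

Using the energy-time uncertainty principle:
ΔEΔt ≥ ℏ/2

The minimum uncertainty in time is:
Δt_min = ℏ/(2ΔE)
Δt_min = (1.055e-34 J·s) / (2 × 1.446e-17 J)
Δt_min = 3.646e-18 s = 3.646 as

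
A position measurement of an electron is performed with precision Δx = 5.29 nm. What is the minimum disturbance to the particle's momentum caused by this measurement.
9.968 × 10^-27 kg·m/s

The uncertainty principle implies that measuring position disturbs momentum:
ΔxΔp ≥ ℏ/2

When we measure position with precision Δx, we necessarily introduce a momentum uncertainty:
Δp ≥ ℏ/(2Δx)
Δp_min = (1.055e-34 J·s) / (2 × 5.290e-09 m)
Δp_min = 9.968e-27 kg·m/s

The more precisely we measure position, the greater the momentum disturbance.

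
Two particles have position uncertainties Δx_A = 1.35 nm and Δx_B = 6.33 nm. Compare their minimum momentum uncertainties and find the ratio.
Particle A has the larger minimum momentum uncertainty, by a factor of 4.69.

For each particle, the minimum momentum uncertainty is Δp_min = ℏ/(2Δx):

Particle A: Δp_A = ℏ/(2×1.350e-09 m) = 3.906e-26 kg·m/s
Particle B: Δp_B = ℏ/(2×6.330e-09 m) = 8.330e-27 kg·m/s

Ratio: Δp_A/Δp_B = 4.69

Since Δp_min ∝ 1/Δx, the particle with smaller position uncertainty (A) has larger momentum uncertainty.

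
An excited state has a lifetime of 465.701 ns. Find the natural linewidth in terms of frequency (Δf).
170.877 kHz

Using the energy-time uncertainty principle and E = hf:
ΔEΔt ≥ ℏ/2
hΔf·Δt ≥ ℏ/2

The minimum frequency uncertainty is:
Δf = ℏ/(2hτ) = 1/(4πτ)
Δf = 1/(4π × 4.657e-07 s)
Δf = 1.709e+05 Hz = 170.877 kHz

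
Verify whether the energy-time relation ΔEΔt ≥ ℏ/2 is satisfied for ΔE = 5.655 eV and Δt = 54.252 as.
No, it violates the uncertainty relation.

Calculate the product ΔEΔt:
ΔE = 5.655 eV = 9.060e-19 J
ΔEΔt = (9.060e-19 J) × (5.425e-17 s)
ΔEΔt = 4.915e-35 J·s

Compare to the minimum allowed value ℏ/2:
ℏ/2 = 5.273e-35 J·s

Since ΔEΔt = 4.915e-35 J·s < 5.273e-35 J·s = ℏ/2,
this violates the uncertainty relation.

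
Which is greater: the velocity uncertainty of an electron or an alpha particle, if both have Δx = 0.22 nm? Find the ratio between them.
The electron has the larger minimum velocity uncertainty, by a ratio of 7294.3.

For both particles, Δp_min = ℏ/(2Δx) = 2.397e-25 kg·m/s (same for both).

The velocity uncertainty is Δv = Δp/m:
- electron: Δv = 2.397e-25 / 9.109e-31 = 2.631e+05 m/s = 263.108 km/s
- alpha particle: Δv = 2.397e-25 / 6.645e-27 = 3.607e+01 m/s = 36.070 m/s

Ratio: 2.631e+05 / 3.607e+01 = 7294.3

The lighter particle has larger velocity uncertainty because Δv ∝ 1/m.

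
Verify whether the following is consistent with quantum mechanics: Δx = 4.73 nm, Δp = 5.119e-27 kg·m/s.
No, it violates the uncertainty principle (impossible measurement).

Calculate the product ΔxΔp:
ΔxΔp = (4.730e-09 m) × (5.119e-27 kg·m/s)
ΔxΔp = 2.421e-35 J·s

Compare to the minimum allowed value ℏ/2:
ℏ/2 = 5.273e-35 J·s

Since ΔxΔp = 2.421e-35 J·s < 5.273e-35 J·s = ℏ/2,
the measurement violates the uncertainty principle.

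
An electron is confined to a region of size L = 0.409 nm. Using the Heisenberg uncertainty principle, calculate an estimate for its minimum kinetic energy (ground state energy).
56.940 meV

Using the uncertainty principle to estimate ground state energy:

1. The position uncertainty is approximately the confinement size:
   Δx ≈ L = 4.090e-10 m

2. From ΔxΔp ≥ ℏ/2, the minimum momentum uncertainty is:
   Δp ≈ ℏ/(2L) = 1.289e-25 kg·m/s

3. The kinetic energy is approximately:
   KE ≈ (Δp)²/(2m) = (1.289e-25)²/(2 × 9.109e-31 kg)
   KE ≈ 9.123e-21 J = 56.940 meV

This is an order-of-magnitude estimate of the ground state energy.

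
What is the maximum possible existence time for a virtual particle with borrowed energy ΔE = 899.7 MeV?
3.658 × 10^-25 s

Using the energy-time uncertainty principle:
ΔEΔt ≥ ℏ/2

For a virtual particle borrowing energy ΔE, the maximum lifetime is:
Δt_max = ℏ/(2ΔE)

Converting energy:
ΔE = 899.7 MeV = 1.441e-10 J

Δt_max = (1.055e-34 J·s) / (2 × 1.441e-10 J)
Δt_max = 3.658e-25 s = 3.658 × 10^-25 s

Virtual particles with higher borrowed energy exist for shorter times.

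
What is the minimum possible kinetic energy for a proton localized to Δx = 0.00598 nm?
145.061 meV

Localizing a particle requires giving it sufficient momentum uncertainty:

1. From uncertainty principle: Δp ≥ ℏ/(2Δx)
   Δp_min = (1.055e-34 J·s) / (2 × 5.980e-12 m)
   Δp_min = 8.817e-24 kg·m/s

2. This momentum uncertainty corresponds to kinetic energy:
   KE ≈ (Δp)²/(2m) = (8.817e-24)²/(2 × 1.673e-27 kg)
   KE = 2.324e-20 J = 145.061 meV

Tighter localization requires more energy.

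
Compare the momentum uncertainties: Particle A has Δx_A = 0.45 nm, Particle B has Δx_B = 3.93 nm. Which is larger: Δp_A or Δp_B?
Particle A has the larger minimum momentum uncertainty, by a factor of 8.73.

For each particle, the minimum momentum uncertainty is Δp_min = ℏ/(2Δx):

Particle A: Δp_A = ℏ/(2×4.500e-10 m) = 1.172e-25 kg·m/s
Particle B: Δp_B = ℏ/(2×3.930e-09 m) = 1.342e-26 kg·m/s

Ratio: Δp_A/Δp_B = 8.73

Since Δp_min ∝ 1/Δx, the particle with smaller position uncertainty (A) has larger momentum uncertainty.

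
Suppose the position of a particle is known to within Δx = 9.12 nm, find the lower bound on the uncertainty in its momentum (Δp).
5.782 × 10^-27 kg·m/s

Using the Heisenberg uncertainty principle:
ΔxΔp ≥ ℏ/2

The minimum uncertainty in momentum is:
Δp_min = ℏ/(2Δx)
Δp_min = (1.055e-34 J·s) / (2 × 9.120e-09 m)
Δp_min = 5.782e-27 kg·m/s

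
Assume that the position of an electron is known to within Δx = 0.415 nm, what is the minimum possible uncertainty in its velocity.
139.479 km/s

Using the Heisenberg uncertainty principle and Δp = mΔv:
ΔxΔp ≥ ℏ/2
Δx(mΔv) ≥ ℏ/2

The minimum uncertainty in velocity is:
Δv_min = ℏ/(2mΔx)
Δv_min = (1.055e-34 J·s) / (2 × 9.109e-31 kg × 4.150e-10 m)
Δv_min = 1.395e+05 m/s = 139.479 km/s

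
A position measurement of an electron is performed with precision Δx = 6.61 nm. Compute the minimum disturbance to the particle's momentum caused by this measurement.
7.977 × 10^-27 kg·m/s

The uncertainty principle implies that measuring position disturbs momentum:
ΔxΔp ≥ ℏ/2

When we measure position with precision Δx, we necessarily introduce a momentum uncertainty:
Δp ≥ ℏ/(2Δx)
Δp_min = (1.055e-34 J·s) / (2 × 6.610e-09 m)
Δp_min = 7.977e-27 kg·m/s

The more precisely we measure position, the greater the momentum disturbance.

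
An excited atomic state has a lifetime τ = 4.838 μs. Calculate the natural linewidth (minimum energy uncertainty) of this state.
68.025 peV

Using the energy-time uncertainty principle:
ΔEΔt ≥ ℏ/2

The lifetime τ represents the time uncertainty Δt.
The natural linewidth (minimum energy uncertainty) is:

ΔE = ℏ/(2τ)
ΔE = (1.055e-34 J·s) / (2 × 4.838e-06 s)
ΔE = 1.090e-29 J = 68.025 peV

This natural linewidth limits the precision of spectroscopic measurements.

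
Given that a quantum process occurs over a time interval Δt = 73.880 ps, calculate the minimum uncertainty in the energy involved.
4.455 μeV

Using the energy-time uncertainty principle:
ΔEΔt ≥ ℏ/2

The minimum uncertainty in energy is:
ΔE_min = ℏ/(2Δt)
ΔE_min = (1.055e-34 J·s) / (2 × 7.388e-11 s)
ΔE_min = 7.137e-25 J = 4.455 μeV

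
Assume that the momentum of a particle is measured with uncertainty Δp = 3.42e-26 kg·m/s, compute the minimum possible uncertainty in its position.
1.542 nm

Using the Heisenberg uncertainty principle:
ΔxΔp ≥ ℏ/2

The minimum uncertainty in position is:
Δx_min = ℏ/(2Δp)
Δx_min = (1.055e-34 J·s) / (2 × 3.420e-26 kg·m/s)
Δx_min = 1.542e-09 m = 1.542 nm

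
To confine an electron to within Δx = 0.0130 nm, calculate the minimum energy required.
56.361 eV

Localizing a particle requires giving it sufficient momentum uncertainty:

1. From uncertainty principle: Δp ≥ ℏ/(2Δx)
   Δp_min = (1.055e-34 J·s) / (2 × 1.300e-11 m)
   Δp_min = 4.056e-24 kg·m/s

2. This momentum uncertainty corresponds to kinetic energy:
   KE ≈ (Δp)²/(2m) = (4.056e-24)²/(2 × 9.109e-31 kg)
   KE = 9.030e-18 J = 56.361 eV

Tighter localization requires more energy.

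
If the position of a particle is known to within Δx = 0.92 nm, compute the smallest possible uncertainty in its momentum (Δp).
5.731 × 10^-26 kg·m/s

Using the Heisenberg uncertainty principle:
ΔxΔp ≥ ℏ/2

The minimum uncertainty in momentum is:
Δp_min = ℏ/(2Δx)
Δp_min = (1.055e-34 J·s) / (2 × 9.200e-10 m)
Δp_min = 5.731e-26 kg·m/s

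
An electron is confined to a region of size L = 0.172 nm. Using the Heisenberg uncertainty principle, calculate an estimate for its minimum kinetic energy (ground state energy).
321.963 meV

Using the uncertainty principle to estimate ground state energy:

1. The position uncertainty is approximately the confinement size:
   Δx ≈ L = 1.720e-10 m

2. From ΔxΔp ≥ ℏ/2, the minimum momentum uncertainty is:
   Δp ≈ ℏ/(2L) = 3.066e-25 kg·m/s

3. The kinetic energy is approximately:
   KE ≈ (Δp)²/(2m) = (3.066e-25)²/(2 × 9.109e-31 kg)
   KE ≈ 5.158e-20 J = 321.963 meV

This is an order-of-magnitude estimate of the ground state energy.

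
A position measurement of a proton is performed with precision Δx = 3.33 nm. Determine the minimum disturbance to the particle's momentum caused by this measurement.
1.583 × 10^-26 kg·m/s

The uncertainty principle implies that measuring position disturbs momentum:
ΔxΔp ≥ ℏ/2

When we measure position with precision Δx, we necessarily introduce a momentum uncertainty:
Δp ≥ ℏ/(2Δx)
Δp_min = (1.055e-34 J·s) / (2 × 3.330e-09 m)
Δp_min = 1.583e-26 kg·m/s

The more precisely we measure position, the greater the momentum disturbance.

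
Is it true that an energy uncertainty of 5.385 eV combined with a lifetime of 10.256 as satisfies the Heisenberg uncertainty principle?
No, it violates the uncertainty relation.

Calculate the product ΔEΔt:
ΔE = 5.385 eV = 8.628e-19 J
ΔEΔt = (8.628e-19 J) × (1.026e-17 s)
ΔEΔt = 8.849e-36 J·s

Compare to the minimum allowed value ℏ/2:
ℏ/2 = 5.273e-35 J·s

Since ΔEΔt = 8.849e-36 J·s < 5.273e-35 J·s = ℏ/2,
this violates the uncertainty relation.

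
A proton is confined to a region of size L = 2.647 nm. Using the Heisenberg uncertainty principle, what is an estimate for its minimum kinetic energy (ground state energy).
740.366 neV

Using the uncertainty principle to estimate ground state energy:

1. The position uncertainty is approximately the confinement size:
   Δx ≈ L = 2.647e-09 m

2. From ΔxΔp ≥ ℏ/2, the minimum momentum uncertainty is:
   Δp ≈ ℏ/(2L) = 1.992e-26 kg·m/s

3. The kinetic energy is approximately:
   KE ≈ (Δp)²/(2m) = (1.992e-26)²/(2 × 1.673e-27 kg)
   KE ≈ 1.186e-25 J = 740.366 neV

This is an order-of-magnitude estimate of the ground state energy.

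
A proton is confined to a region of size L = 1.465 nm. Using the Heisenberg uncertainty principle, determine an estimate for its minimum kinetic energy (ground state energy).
2.417 μeV

Using the uncertainty principle to estimate ground state energy:

1. The position uncertainty is approximately the confinement size:
   Δx ≈ L = 1.465e-09 m

2. From ΔxΔp ≥ ℏ/2, the minimum momentum uncertainty is:
   Δp ≈ ℏ/(2L) = 3.599e-26 kg·m/s

3. The kinetic energy is approximately:
   KE ≈ (Δp)²/(2m) = (3.599e-26)²/(2 × 1.673e-27 kg)
   KE ≈ 3.872e-25 J = 2.417 μeV

This is an order-of-magnitude estimate of the ground state energy.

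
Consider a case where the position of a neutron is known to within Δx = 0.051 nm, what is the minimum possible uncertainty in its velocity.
617.277 m/s

Using the Heisenberg uncertainty principle and Δp = mΔv:
ΔxΔp ≥ ℏ/2
Δx(mΔv) ≥ ℏ/2

The minimum uncertainty in velocity is:
Δv_min = ℏ/(2mΔx)
Δv_min = (1.055e-34 J·s) / (2 × 1.675e-27 kg × 5.100e-11 m)
Δv_min = 6.173e+02 m/s = 617.277 m/s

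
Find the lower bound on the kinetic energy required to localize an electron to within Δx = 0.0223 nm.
19.154 eV

Localizing a particle requires giving it sufficient momentum uncertainty:

1. From uncertainty principle: Δp ≥ ℏ/(2Δx)
   Δp_min = (1.055e-34 J·s) / (2 × 2.230e-11 m)
   Δp_min = 2.365e-24 kg·m/s

2. This momentum uncertainty corresponds to kinetic energy:
   KE ≈ (Δp)²/(2m) = (2.365e-24)²/(2 × 9.109e-31 kg)
   KE = 3.069e-18 J = 19.154 eV

Tighter localization requires more energy.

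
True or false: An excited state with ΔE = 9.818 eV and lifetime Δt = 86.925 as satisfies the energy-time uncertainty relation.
Yes, it satisfies the uncertainty relation.

Calculate the product ΔEΔt:
ΔE = 9.818 eV = 1.573e-18 J
ΔEΔt = (1.573e-18 J) × (8.693e-17 s)
ΔEΔt = 1.367e-34 J·s

Compare to the minimum allowed value ℏ/2:
ℏ/2 = 5.273e-35 J·s

Since ΔEΔt = 1.367e-34 J·s ≥ 5.273e-35 J·s = ℏ/2,
this satisfies the uncertainty relation.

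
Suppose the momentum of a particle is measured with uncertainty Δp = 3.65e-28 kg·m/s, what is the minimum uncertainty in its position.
144.462 nm

Using the Heisenberg uncertainty principle:
ΔxΔp ≥ ℏ/2

The minimum uncertainty in position is:
Δx_min = ℏ/(2Δp)
Δx_min = (1.055e-34 J·s) / (2 × 3.650e-28 kg·m/s)
Δx_min = 1.445e-07 m = 144.462 nm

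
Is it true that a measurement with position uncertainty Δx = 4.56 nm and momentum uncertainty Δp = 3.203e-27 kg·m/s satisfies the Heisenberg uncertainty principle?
No, it violates the uncertainty principle (impossible measurement).

Calculate the product ΔxΔp:
ΔxΔp = (4.560e-09 m) × (3.203e-27 kg·m/s)
ΔxΔp = 1.461e-35 J·s

Compare to the minimum allowed value ℏ/2:
ℏ/2 = 5.273e-35 J·s

Since ΔxΔp = 1.461e-35 J·s < 5.273e-35 J·s = ℏ/2,
the measurement violates the uncertainty principle.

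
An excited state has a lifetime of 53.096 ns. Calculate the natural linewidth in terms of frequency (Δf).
1.499 MHz

Using the energy-time uncertainty principle and E = hf:
ΔEΔt ≥ ℏ/2
hΔf·Δt ≥ ℏ/2

The minimum frequency uncertainty is:
Δf = ℏ/(2hτ) = 1/(4πτ)
Δf = 1/(4π × 5.310e-08 s)
Δf = 1.499e+06 Hz = 1.499 MHz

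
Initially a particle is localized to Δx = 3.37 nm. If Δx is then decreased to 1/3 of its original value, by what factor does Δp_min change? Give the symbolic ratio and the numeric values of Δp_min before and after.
Original Δp_min = 1.565 × 10^-26 kg·m/s; new Δp'_min = 4.694 × 10^-26 kg·m/s; ratio Δp'_min/Δp_min = 3.

From the uncertainty principle ΔxΔp ≥ ℏ/2, the minimum momentum uncertainty is Δp_min = ℏ/(2Δx).

Original (Δx = 3.37 nm = 3.370e-09 m):
Δp_min = (1.055e-34 J·s)/(2 × 3.370e-09 m) = 1.565e-26 kg·m/s

When Δx → (1/3)Δx:
Δp'_min = ℏ/(2 × (1/3)Δx) = 3 × ℏ/(2Δx) = 3 × Δp_min
Δp'_min = 3 × 1.565e-26 kg·m/s = 4.694e-26 kg·m/s

Since Δp_min ∝ 1/Δx, when Δx is decreased to 1/3 of its original value, Δp_min increases to 3 times its original value.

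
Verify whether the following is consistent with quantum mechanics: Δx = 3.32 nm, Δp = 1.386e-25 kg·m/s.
Yes, it satisfies the uncertainty principle.

Calculate the product ΔxΔp:
ΔxΔp = (3.320e-09 m) × (1.386e-25 kg·m/s)
ΔxΔp = 4.602e-34 J·s

Compare to the minimum allowed value ℏ/2:
ℏ/2 = 5.273e-35 J·s

Since ΔxΔp = 4.602e-34 J·s ≥ 5.273e-35 J·s = ℏ/2,
the measurement satisfies the uncertainty principle.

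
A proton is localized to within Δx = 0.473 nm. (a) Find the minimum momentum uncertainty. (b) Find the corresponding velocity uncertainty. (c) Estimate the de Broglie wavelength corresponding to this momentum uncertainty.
(a) Δp_min = 1.115 × 10^-25 kg·m/s
(b) Δv_min = 66.648 m/s
(c) λ_dB = 5.944 nm

Step-by-step:

(a) From the uncertainty principle:
Δp_min = ℏ/(2Δx) = (1.055e-34 J·s)/(2 × 4.730e-10 m) = 1.115e-25 kg·m/s

(b) The velocity uncertainty:
Δv = Δp/m = (1.115e-25 kg·m/s)/(1.673e-27 kg) = 6.665e+01 m/s = 66.648 m/s

(c) The de Broglie wavelength for this momentum:
λ = h/p = (6.626e-34 J·s)/(1.115e-25 kg·m/s) = 5.944e-09 m = 5.944 nm

Note: The de Broglie wavelength is comparable to the localization size, as expected from wave-particle duality.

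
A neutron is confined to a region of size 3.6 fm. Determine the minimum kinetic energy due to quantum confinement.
399.715 keV

Using the uncertainty principle:

1. Position uncertainty: Δx ≈ 3.600e-15 m
2. Minimum momentum uncertainty: Δp = ℏ/(2Δx) = 1.465e-20 kg·m/s
3. Minimum kinetic energy:
   KE = (Δp)²/(2m) = (1.465e-20)²/(2 × 1.675e-27 kg)
   KE = 6.404e-14 J = 399.715 keV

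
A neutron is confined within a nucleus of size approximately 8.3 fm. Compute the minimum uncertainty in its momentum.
6.353 × 10^-21 kg·m/s

Using the Heisenberg uncertainty principle:
ΔxΔp ≥ ℏ/2

With Δx ≈ L = 8.300e-15 m (the confinement size):
Δp_min = ℏ/(2Δx)
Δp_min = (1.055e-34 J·s) / (2 × 8.300e-15 m)
Δp_min = 6.353e-21 kg·m/s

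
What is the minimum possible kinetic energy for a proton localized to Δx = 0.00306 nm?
554.002 meV

Localizing a particle requires giving it sufficient momentum uncertainty:

1. From uncertainty principle: Δp ≥ ℏ/(2Δx)
   Δp_min = (1.055e-34 J·s) / (2 × 3.060e-12 m)
   Δp_min = 1.723e-23 kg·m/s

2. This momentum uncertainty corresponds to kinetic energy:
   KE ≈ (Δp)²/(2m) = (1.723e-23)²/(2 × 1.673e-27 kg)
   KE = 8.876e-20 J = 554.002 meV

Tighter localization requires more energy.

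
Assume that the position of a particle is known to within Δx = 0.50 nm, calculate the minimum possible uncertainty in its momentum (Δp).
1.055 × 10^-25 kg·m/s

Using the Heisenberg uncertainty principle:
ΔxΔp ≥ ℏ/2

The minimum uncertainty in momentum is:
Δp_min = ℏ/(2Δx)
Δp_min = (1.055e-34 J·s) / (2 × 5.000e-10 m)
Δp_min = 1.055e-25 kg·m/s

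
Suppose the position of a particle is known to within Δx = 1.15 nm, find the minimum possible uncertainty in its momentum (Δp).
4.585 × 10^-26 kg·m/s

Using the Heisenberg uncertainty principle:
ΔxΔp ≥ ℏ/2

The minimum uncertainty in momentum is:
Δp_min = ℏ/(2Δx)
Δp_min = (1.055e-34 J·s) / (2 × 1.150e-09 m)
Δp_min = 4.585e-26 kg·m/s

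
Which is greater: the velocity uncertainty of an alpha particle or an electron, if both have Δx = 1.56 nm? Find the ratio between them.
The electron has the larger minimum velocity uncertainty, by a ratio of 7294.3.

For both particles, Δp_min = ℏ/(2Δx) = 3.380e-26 kg·m/s (same for both).

The velocity uncertainty is Δv = Δp/m:
- alpha particle: Δv = 3.380e-26 / 6.645e-27 = 5.087e+00 m/s = 5.087 m/s
- electron: Δv = 3.380e-26 / 9.109e-31 = 3.711e+04 m/s = 37.105 km/s

Ratio: 3.711e+04 / 5.087e+00 = 7294.3

The lighter particle has larger velocity uncertainty because Δv ∝ 1/m.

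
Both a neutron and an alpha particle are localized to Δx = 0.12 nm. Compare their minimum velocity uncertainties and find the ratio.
The neutron has the larger minimum velocity uncertainty, by a ratio of 4.0.

For both particles, Δp_min = ℏ/(2Δx) = 4.394e-25 kg·m/s (same for both).

The velocity uncertainty is Δv = Δp/m:
- neutron: Δv = 4.394e-25 / 1.675e-27 = 2.623e+02 m/s = 262.343 m/s
- alpha particle: Δv = 4.394e-25 / 6.645e-27 = 6.613e+01 m/s = 66.129 m/s

Ratio: 2.623e+02 / 6.613e+01 = 4.0

The lighter particle has larger velocity uncertainty because Δv ∝ 1/m.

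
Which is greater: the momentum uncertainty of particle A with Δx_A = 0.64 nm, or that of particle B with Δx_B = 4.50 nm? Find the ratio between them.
Particle A has the larger minimum momentum uncertainty, by a factor of 7.03.

For each particle, the minimum momentum uncertainty is Δp_min = ℏ/(2Δx):

Particle A: Δp_A = ℏ/(2×6.400e-10 m) = 8.239e-26 kg·m/s
Particle B: Δp_B = ℏ/(2×4.500e-09 m) = 1.172e-26 kg·m/s

Ratio: Δp_A/Δp_B = 7.03

Since Δp_min ∝ 1/Δx, the particle with smaller position uncertainty (A) has larger momentum uncertainty.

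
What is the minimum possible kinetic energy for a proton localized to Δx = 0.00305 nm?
557.641 meV

Localizing a particle requires giving it sufficient momentum uncertainty:

1. From uncertainty principle: Δp ≥ ℏ/(2Δx)
   Δp_min = (1.055e-34 J·s) / (2 × 3.050e-12 m)
   Δp_min = 1.729e-23 kg·m/s

2. This momentum uncertainty corresponds to kinetic energy:
   KE ≈ (Δp)²/(2m) = (1.729e-23)²/(2 × 1.673e-27 kg)
   KE = 8.934e-20 J = 557.641 meV

Tighter localization requires more energy.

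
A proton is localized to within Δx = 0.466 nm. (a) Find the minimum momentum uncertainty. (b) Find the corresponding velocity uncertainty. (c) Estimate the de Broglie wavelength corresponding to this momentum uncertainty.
(a) Δp_min = 1.132 × 10^-25 kg·m/s
(b) Δv_min = 67.649 m/s
(c) λ_dB = 5.856 nm

Step-by-step:

(a) From the uncertainty principle:
Δp_min = ℏ/(2Δx) = (1.055e-34 J·s)/(2 × 4.660e-10 m) = 1.132e-25 kg·m/s

(b) The velocity uncertainty:
Δv = Δp/m = (1.132e-25 kg·m/s)/(1.673e-27 kg) = 6.765e+01 m/s = 67.649 m/s

(c) The de Broglie wavelength for this momentum:
λ = h/p = (6.626e-34 J·s)/(1.132e-25 kg·m/s) = 5.856e-09 m = 5.856 nm

Note: The de Broglie wavelength is comparable to the localization size, as expected from wave-particle duality.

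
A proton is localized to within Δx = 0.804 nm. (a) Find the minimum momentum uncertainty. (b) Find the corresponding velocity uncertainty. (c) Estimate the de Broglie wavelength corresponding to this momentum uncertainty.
(a) Δp_min = 6.558 × 10^-26 kg·m/s
(b) Δv_min = 39.210 m/s
(c) λ_dB = 10.103 nm

Step-by-step:

(a) From the uncertainty principle:
Δp_min = ℏ/(2Δx) = (1.055e-34 J·s)/(2 × 8.040e-10 m) = 6.558e-26 kg·m/s

(b) The velocity uncertainty:
Δv = Δp/m = (6.558e-26 kg·m/s)/(1.673e-27 kg) = 3.921e+01 m/s = 39.210 m/s

(c) The de Broglie wavelength for this momentum:
λ = h/p = (6.626e-34 J·s)/(6.558e-26 kg·m/s) = 1.010e-08 m = 10.103 nm

Note: The de Broglie wavelength is comparable to the localization size, as expected from wave-particle duality.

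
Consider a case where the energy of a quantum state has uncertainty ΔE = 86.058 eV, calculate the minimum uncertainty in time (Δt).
3.824 as

Using the energy-time uncertainty principle:
ΔEΔt ≥ ℏ/2

The minimum uncertainty in time is:
Δt_min = ℏ/(2ΔE)
Δt_min = (1.055e-34 J·s) / (2 × 1.379e-17 J)
Δt_min = 3.824e-18 s = 3.824 as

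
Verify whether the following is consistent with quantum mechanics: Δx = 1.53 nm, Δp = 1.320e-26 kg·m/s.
No, it violates the uncertainty principle (impossible measurement).

Calculate the product ΔxΔp:
ΔxΔp = (1.530e-09 m) × (1.320e-26 kg·m/s)
ΔxΔp = 2.020e-35 J·s

Compare to the minimum allowed value ℏ/2:
ℏ/2 = 5.273e-35 J·s

Since ΔxΔp = 2.020e-35 J·s < 5.273e-35 J·s = ℏ/2,
the measurement violates the uncertainty principle.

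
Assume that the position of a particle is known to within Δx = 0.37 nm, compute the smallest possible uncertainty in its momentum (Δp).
1.425 × 10^-25 kg·m/s

Using the Heisenberg uncertainty principle:
ΔxΔp ≥ ℏ/2

The minimum uncertainty in momentum is:
Δp_min = ℏ/(2Δx)
Δp_min = (1.055e-34 J·s) / (2 × 3.700e-10 m)
Δp_min = 1.425e-25 kg·m/s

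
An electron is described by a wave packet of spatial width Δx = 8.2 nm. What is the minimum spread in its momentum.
6.430 × 10^-27 kg·m/s

For a wave packet, the spatial width Δx and momentum spread Δp are related by the uncertainty principle:
ΔxΔp ≥ ℏ/2

The minimum momentum spread is:
Δp_min = ℏ/(2Δx)
Δp_min = (1.055e-34 J·s) / (2 × 8.200e-09 m)
Δp_min = 6.430e-27 kg·m/s

A wave packet cannot have both a well-defined position and well-defined momentum.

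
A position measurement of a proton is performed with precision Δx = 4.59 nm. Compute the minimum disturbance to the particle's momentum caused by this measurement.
1.149 × 10^-26 kg·m/s

The uncertainty principle implies that measuring position disturbs momentum:
ΔxΔp ≥ ℏ/2

When we measure position with precision Δx, we necessarily introduce a momentum uncertainty:
Δp ≥ ℏ/(2Δx)
Δp_min = (1.055e-34 J·s) / (2 × 4.590e-09 m)
Δp_min = 1.149e-26 kg·m/s

The more precisely we measure position, the greater the momentum disturbance.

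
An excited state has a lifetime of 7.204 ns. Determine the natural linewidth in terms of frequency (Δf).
11.046 MHz

Using the energy-time uncertainty principle and E = hf:
ΔEΔt ≥ ℏ/2
hΔf·Δt ≥ ℏ/2

The minimum frequency uncertainty is:
Δf = ℏ/(2hτ) = 1/(4πτ)
Δf = 1/(4π × 7.204e-09 s)
Δf = 1.105e+07 Hz = 11.046 MHz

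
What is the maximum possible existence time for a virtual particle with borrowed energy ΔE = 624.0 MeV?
5.274 × 10^-25 s

Using the energy-time uncertainty principle:
ΔEΔt ≥ ℏ/2

For a virtual particle borrowing energy ΔE, the maximum lifetime is:
Δt_max = ℏ/(2ΔE)

Converting energy:
ΔE = 624.0 MeV = 9.998e-11 J

Δt_max = (1.055e-34 J·s) / (2 × 9.998e-11 J)
Δt_max = 5.274e-25 s = 5.274 × 10^-25 s

Virtual particles with higher borrowed energy exist for shorter times.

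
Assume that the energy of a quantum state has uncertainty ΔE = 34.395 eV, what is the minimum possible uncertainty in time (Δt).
9.568 as

Using the energy-time uncertainty principle:
ΔEΔt ≥ ℏ/2

The minimum uncertainty in time is:
Δt_min = ℏ/(2ΔE)
Δt_min = (1.055e-34 J·s) / (2 × 5.511e-18 J)
Δt_min = 9.568e-18 s = 9.568 as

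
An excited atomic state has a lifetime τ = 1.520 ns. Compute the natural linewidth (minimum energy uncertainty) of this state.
216.517 neV

Using the energy-time uncertainty principle:
ΔEΔt ≥ ℏ/2

The lifetime τ represents the time uncertainty Δt.
The natural linewidth (minimum energy uncertainty) is:

ΔE = ℏ/(2τ)
ΔE = (1.055e-34 J·s) / (2 × 1.520e-09 s)
ΔE = 3.469e-26 J = 216.517 neV

This natural linewidth limits the precision of spectroscopic measurements.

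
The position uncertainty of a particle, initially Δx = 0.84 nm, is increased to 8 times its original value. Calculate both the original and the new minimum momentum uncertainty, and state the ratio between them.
Original Δp_min = 6.277 × 10^-26 kg·m/s; new Δp'_min = 7.847 × 10^-27 kg·m/s; ratio Δp'_min/Δp_min = 1/8.

From the uncertainty principle ΔxΔp ≥ ℏ/2, the minimum momentum uncertainty is Δp_min = ℏ/(2Δx).

Original (Δx = 0.84 nm = 8.400e-10 m):
Δp_min = (1.055e-34 J·s)/(2 × 8.400e-10 m) = 6.277e-26 kg·m/s

When Δx → 8Δx:
Δp'_min = ℏ/(2 × 8Δx) = (1/8) × ℏ/(2Δx) = (1/8) × Δp_min
Δp'_min = 1/8 × 6.277e-26 kg·m/s = 7.847e-27 kg·m/s

Since Δp_min ∝ 1/Δx, when Δx is increased to 8 times its original value, Δp_min decreases to 1/8 of its original value.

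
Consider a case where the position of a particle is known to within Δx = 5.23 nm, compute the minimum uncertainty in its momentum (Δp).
1.008 × 10^-26 kg·m/s

Using the Heisenberg uncertainty principle:
ΔxΔp ≥ ℏ/2

The minimum uncertainty in momentum is:
Δp_min = ℏ/(2Δx)
Δp_min = (1.055e-34 J·s) / (2 × 5.230e-09 m)
Δp_min = 1.008e-26 kg·m/s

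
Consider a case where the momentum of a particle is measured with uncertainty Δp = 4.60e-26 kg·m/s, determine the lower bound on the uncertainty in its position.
1.146 nm

Using the Heisenberg uncertainty principle:
ΔxΔp ≥ ℏ/2

The minimum uncertainty in position is:
Δx_min = ℏ/(2Δp)
Δx_min = (1.055e-34 J·s) / (2 × 4.600e-26 kg·m/s)
Δx_min = 1.146e-09 m = 1.146 nm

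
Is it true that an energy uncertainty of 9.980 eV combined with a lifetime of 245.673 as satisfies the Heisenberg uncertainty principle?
Yes, it satisfies the uncertainty relation.

Calculate the product ΔEΔt:
ΔE = 9.980 eV = 1.599e-18 J
ΔEΔt = (1.599e-18 J) × (2.457e-16 s)
ΔEΔt = 3.928e-34 J·s

Compare to the minimum allowed value ℏ/2:
ℏ/2 = 5.273e-35 J·s

Since ΔEΔt = 3.928e-34 J·s ≥ 5.273e-35 J·s = ℏ/2,
this satisfies the uncertainty relation.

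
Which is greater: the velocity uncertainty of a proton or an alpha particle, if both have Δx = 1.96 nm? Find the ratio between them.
The proton has the larger minimum velocity uncertainty, by a ratio of 4.0.

For both particles, Δp_min = ℏ/(2Δx) = 2.690e-26 kg·m/s (same for both).

The velocity uncertainty is Δv = Δp/m:
- proton: Δv = 2.690e-26 / 1.673e-27 = 1.608e+01 m/s = 16.084 m/s
- alpha particle: Δv = 2.690e-26 / 6.645e-27 = 4.049e+00 m/s = 4.049 m/s

Ratio: 1.608e+01 / 4.049e+00 = 4.0

The lighter particle has larger velocity uncertainty because Δv ∝ 1/m.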